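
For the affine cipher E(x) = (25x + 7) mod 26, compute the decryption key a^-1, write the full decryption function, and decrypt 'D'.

Step 1: Find a^-1, the modular inverse of 25 mod 26.
Step 2: We need 25 * a^-1 = 1 (mod 26).
Step 3: 25 * 25 = 625 = 24 * 26 + 1, so a^-1 = 25.
Step 4: D(y) = 25(y - 7) mod 26.
Step 5: Apply to 'D' (y = 3): D(3) = 25 * (3 - 7) mod 26 = 25 * -4 mod 26 = 4 -> 'E'.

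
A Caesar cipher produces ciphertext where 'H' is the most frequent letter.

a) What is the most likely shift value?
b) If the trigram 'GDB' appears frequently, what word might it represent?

Step 1: In English, 'E' is the most frequent letter (12.7%).
Step 2: The most frequent ciphertext letter is 'H' (position 7).
Step 3: Shift = (7 - 4) mod 26 = 3.
Step 4: Decrypt 'GDB' by shifting back 3:
  G -> D
  D -> A
  B -> Y
Step 5: 'GDB' decrypts to 'DAY'.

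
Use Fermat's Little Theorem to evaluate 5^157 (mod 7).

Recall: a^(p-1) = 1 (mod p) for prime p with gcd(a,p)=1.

Step 1: Since 7 is prime, by Fermat's Little Theorem: 5^6 = 1 (mod 7).
Step 2: Reduce exponent: 157 mod 6 = 1.
Step 3: So 5^157 = 5^1 (mod 7).
Step 4: 5^1 mod 7 = 5.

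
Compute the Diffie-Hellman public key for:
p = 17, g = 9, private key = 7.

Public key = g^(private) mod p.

Step 1: A = g^a mod p = 9^7 mod 17.
  9^1 mod 17 = 9
  9^2 mod 17 = (9 * 9) mod 17 = 13
  9^3 mod 17 = (13 * 9) mod 17 = 15
  9^4 mod 17 = (15 * 9) mod 17 = 16
  9^5 mod 17 = (16 * 9) mod 17 = 8
  9^6 mod 17 = (8 * 9) mod 17 = 4
  9^7 mod 17 = (4 * 9) mod 17 = 2
Result: A = 2.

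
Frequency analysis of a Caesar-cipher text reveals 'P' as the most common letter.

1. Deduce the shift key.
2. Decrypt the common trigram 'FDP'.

Step 1: In English, 'E' is the most frequent letter (12.7%).
Step 2: The most frequent ciphertext letter is 'P' (position 15).
Step 3: Shift = (15 - 4) mod 26 = 11.
Step 4: Decrypt 'FDP' by shifting back 11:
  F -> U
  D -> S
  P -> E
Step 5: 'FDP' decrypts to 'USE'.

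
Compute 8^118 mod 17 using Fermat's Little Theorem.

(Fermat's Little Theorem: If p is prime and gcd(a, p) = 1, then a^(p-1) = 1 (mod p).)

Step 1: Since 17 is prime, by Fermat's Little Theorem: 8^16 = 1 (mod 17).
Step 2: Reduce exponent: 118 mod 16 = 6.
Step 3: So 8^118 = 8^6 (mod 17).
Step 4: 8^6 mod 17 = 4.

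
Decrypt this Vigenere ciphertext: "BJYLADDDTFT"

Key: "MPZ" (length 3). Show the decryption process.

Step 1: Key 'MPZ' has length 3. Extended key: MPZMPZMPZMP
Step 2: Decrypt each position:
  B(1) - M(12) = 15 = P
  J(9) - P(15) = 20 = U
  Y(24) - Z(25) = 25 = Z
  L(11) - M(12) = 25 = Z
  A(0) - P(15) = 11 = L
  D(3) - Z(25) = 4 = E
  D(3) - M(12) = 17 = R
  D(3) - P(15) = 14 = O
  T(19) - Z(25) = 20 = U
  F(5) - M(12) = 19 = T
  T(19) - P(15) = 4 = E
Plaintext: PUZZLEROUTE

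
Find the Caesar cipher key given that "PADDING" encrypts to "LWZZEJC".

Step 1: Compare first letters: P (position 15) -> L (position 11).
Step 2: Shift = (11 - 15) mod 26 = 22.
The shift value is 22.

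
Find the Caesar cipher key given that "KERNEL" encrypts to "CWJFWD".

Step 1: Compare first letters: K (position 10) -> C (position 2).
Step 2: Shift = (2 - 10) mod 26 = 18.
The shift value is 18.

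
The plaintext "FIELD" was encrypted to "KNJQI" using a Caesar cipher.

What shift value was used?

Step 1: Compare first letters: F (position 5) -> K (position 10).
Step 2: Shift = (10 - 5) mod 26 = 5.
The shift value is 5.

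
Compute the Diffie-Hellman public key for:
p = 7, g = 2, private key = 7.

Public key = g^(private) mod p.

Step 1: A = g^a mod p = 2^7 mod 7.
  2^1 mod 7 = 2
  2^2 mod 7 = (2 * 2) mod 7 = 4
  2^3 mod 7 = (4 * 2) mod 7 = 1
  2^4 mod 7 = (1 * 2) mod 7 = 2
  2^5 mod 7 = (2 * 2) mod 7 = 4
  2^6 mod 7 = (4 * 2) mod 7 = 1
  2^7 mod 7 = (1 * 2) mod 7 = 2
Result: A = 2.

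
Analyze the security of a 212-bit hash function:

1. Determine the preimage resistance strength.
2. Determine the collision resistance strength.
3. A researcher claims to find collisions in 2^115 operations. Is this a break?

Step 1: Preimage resistance requires brute-force of 2^212 operations.
Step 2: Collision resistance (birthday bound) = 2^(212/2) = 2^106.
Step 3: The claimed attack costs 2^115 operations.
Step 4: Since 2^115 >= 2^106, the claimed attack is no faster than the generic birthday attack, so this does not break collision resistance.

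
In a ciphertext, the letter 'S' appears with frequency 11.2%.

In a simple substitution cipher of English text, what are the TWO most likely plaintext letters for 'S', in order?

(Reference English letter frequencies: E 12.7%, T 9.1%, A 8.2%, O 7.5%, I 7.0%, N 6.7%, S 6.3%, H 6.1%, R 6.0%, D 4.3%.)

Step 1: Observed frequency of 'S' is 11.2%.
Step 2: Compute distances to each reference frequency and sort:
  E (12.7%): difference = 1.5% <-- BEST
  T (9.1%): difference = 2.1% <-- RUNNER-UP
  A (8.2%): difference = 3.0%
  O (7.5%): difference = 3.7%
  I (7.0%): difference = 4.2%
Step 3: Most likely is 'E' (12.7%, diff 1.5%); second most likely is 'T' (9.1%, diff 2.1%).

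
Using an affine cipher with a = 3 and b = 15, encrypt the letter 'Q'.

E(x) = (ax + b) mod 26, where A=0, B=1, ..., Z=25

Step 1: Convert 'Q' to number: x = 16.
Step 2: E(16) = (3 * 16 + 15) mod 26 = 63 mod 26 = 11.
Step 3: Convert 11 back to letter: L.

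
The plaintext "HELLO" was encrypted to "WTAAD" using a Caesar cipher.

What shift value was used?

Step 1: Compare first letters: H (position 7) -> W (position 22).
Step 2: Shift = (22 - 7) mod 26 = 15.
The shift value is 15.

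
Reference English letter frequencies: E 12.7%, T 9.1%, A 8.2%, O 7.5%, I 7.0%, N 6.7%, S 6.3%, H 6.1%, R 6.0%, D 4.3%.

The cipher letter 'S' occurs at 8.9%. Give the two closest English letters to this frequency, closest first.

Step 1: Observed frequency of 'S' is 8.9%.
Step 2: Compute distances to each reference frequency and sort:
  T (9.1%): difference = 0.2% <-- BEST
  A (8.2%): difference = 0.7% <-- RUNNER-UP
  O (7.5%): difference = 1.4%
  I (7.0%): difference = 1.9%
  N (6.7%): difference = 2.2%
Step 3: Most likely is 'T' (9.1%, diff 0.2%); second most likely is 'A' (8.2%, diff 0.7%).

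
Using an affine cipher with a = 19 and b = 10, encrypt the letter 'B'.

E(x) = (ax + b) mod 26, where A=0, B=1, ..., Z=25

Step 1: Convert 'B' to number: x = 1.
Step 2: E(1) = (19 * 1 + 10) mod 26 = 29 mod 26 = 3.
Step 3: Convert 3 back to letter: D.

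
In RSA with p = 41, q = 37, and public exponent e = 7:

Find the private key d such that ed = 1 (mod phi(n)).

Step 1: n = 41 * 37 = 1517.
Step 2: phi(n) = 40 * 36 = 1440.
Step 3: Find d such that 7 * d = 1 (mod 1440).
Step 4: d = 7^(-1) mod 1440 = 823.
Verification: 7 * 823 = 5761 = 4 * 1440 + 1.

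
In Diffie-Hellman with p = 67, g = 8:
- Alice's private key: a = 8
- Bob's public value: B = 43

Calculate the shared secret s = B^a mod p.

Step 1: s = B^a mod p = 43^8 mod 67.
  43^1 mod 67 = 43
  43^2 mod 67 = (43 * 43) mod 67 = 40
  43^3 mod 67 = (40 * 43) mod 67 = 45
  43^4 mod 67 = (45 * 43) mod 67 = 59
  43^5 mod 67 = (59 * 43) mod 67 = 58
  43^6 mod 67 = (58 * 43) mod 67 = 15
  43^7 mod 67 = (15 * 43) mod 67 = 42
  43^8 mod 67 = (42 * 43) mod 67 = 64
Result: shared secret = 64.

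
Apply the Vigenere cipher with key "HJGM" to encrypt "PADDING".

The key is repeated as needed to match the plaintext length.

Step 1: Repeat key to match plaintext length:
  Plaintext: PADDING
  Key:       HJGMHJG
Step 2: Encrypt each letter:
  P(15) + H(7) = (15+7) mod 26 = 22 = W
  A(0) + J(9) = (0+9) mod 26 = 9 = J
  D(3) + G(6) = (3+6) mod 26 = 9 = J
  D(3) + M(12) = (3+12) mod 26 = 15 = P
  I(8) + H(7) = (8+7) mod 26 = 15 = P
  N(13) + J(9) = (13+9) mod 26 = 22 = W
  G(6) + G(6) = (6+6) mod 26 = 12 = M
Ciphertext: WJJPPWM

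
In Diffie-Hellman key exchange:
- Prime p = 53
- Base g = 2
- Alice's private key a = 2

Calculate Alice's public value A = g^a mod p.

Step 1: A = g^a mod p = 2^2 mod 53.
  2^1 mod 53 = 2
  2^2 mod 53 = (2 * 2) mod 53 = 4
Result: A = 4.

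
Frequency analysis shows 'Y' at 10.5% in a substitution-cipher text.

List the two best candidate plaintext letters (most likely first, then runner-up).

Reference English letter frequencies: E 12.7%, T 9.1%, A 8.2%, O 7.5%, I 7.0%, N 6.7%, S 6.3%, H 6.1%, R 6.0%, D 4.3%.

Step 1: Observed frequency of 'Y' is 10.5%.
Step 2: Compute distances to each reference frequency and sort:
  T (9.1%): difference = 1.4% <-- BEST
  E (12.7%): difference = 2.2% <-- RUNNER-UP
  A (8.2%): difference = 2.3%
  O (7.5%): difference = 3.0%
  I (7.0%): difference = 3.5%
Step 3: Most likely is 'T' (9.1%, diff 1.4%); second most likely is 'E' (12.7%, diff 2.2%).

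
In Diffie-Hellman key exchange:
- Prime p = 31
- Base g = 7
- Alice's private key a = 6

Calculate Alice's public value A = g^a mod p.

Step 1: A = g^a mod p = 7^6 mod 31.
  7^1 mod 31 = 7
  7^2 mod 31 = (7 * 7) mod 31 = 18
  7^3 mod 31 = (18 * 7) mod 31 = 2
  7^4 mod 31 = (2 * 7) mod 31 = 14
  7^5 mod 31 = (14 * 7) mod 31 = 5
  7^6 mod 31 = (5 * 7) mod 31 = 4
Result: A = 4.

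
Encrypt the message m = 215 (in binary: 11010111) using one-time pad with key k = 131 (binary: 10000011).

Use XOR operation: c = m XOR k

Step 1: Write out the XOR operation bit by bit:
  Message: 11010111
  Key:     10000011
  XOR:     01010100
Step 2: Convert to decimal: 01010100 = 84.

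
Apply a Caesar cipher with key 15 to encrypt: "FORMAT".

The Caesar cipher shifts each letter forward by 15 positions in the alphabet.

Step 1: For each letter, shift forward by 15 positions (mod 26).
  F (position 5) -> position (5+15) mod 26 = 20 -> U
  O (position 14) -> position (14+15) mod 26 = 3 -> D
  R (position 17) -> position (17+15) mod 26 = 6 -> G
  M (position 12) -> position (12+15) mod 26 = 1 -> B
  A (position 0) -> position (0+15) mod 26 = 15 -> P
  T (position 19) -> position (19+15) mod 26 = 8 -> I
Result: UDGBPI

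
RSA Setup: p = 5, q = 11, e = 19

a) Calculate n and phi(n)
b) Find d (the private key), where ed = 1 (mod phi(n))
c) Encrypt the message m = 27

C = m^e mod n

Step 1: n = 5 * 11 = 55.
Step 2: phi(n) = (5-1)(11-1) = 4 * 10 = 40.
Step 3: Find d = 19^(-1) mod 40 = 19.
  Verify: 19 * 19 = 361 = 1 (mod 40).
Step 4: C = 27^19 mod 55 = 53.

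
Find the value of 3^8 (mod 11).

Step 1: Compute 3^8 mod 11 step by step, reducing modulo 11 at each step.
  3^1 mod 11 = 3
  3^2 mod 11 = (3 * 3) mod 11 = 9
  3^3 mod 11 = (9 * 3) mod 11 = 5
  3^4 mod 11 = (5 * 3) mod 11 = 4
  3^5 mod 11 = (4 * 3) mod 11 = 1
  3^6 mod 11 = (1 * 3) mod 11 = 3
  3^7 mod 11 = (3 * 3) mod 11 = 9
  3^8 mod 11 = (9 * 3) mod 11 = 5
Step 2: Result = 5.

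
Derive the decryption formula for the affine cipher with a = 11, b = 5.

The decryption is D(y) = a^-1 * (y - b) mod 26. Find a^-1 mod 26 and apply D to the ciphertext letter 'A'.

Step 1: Find a^-1, the modular inverse of 11 mod 26.
Step 2: We need 11 * a^-1 = 1 (mod 26).
Step 3: 11 * 19 = 209 = 8 * 26 + 1, so a^-1 = 19.
Step 4: D(y) = 19(y - 5) mod 26.
Step 5: Apply to 'A' (y = 0): D(0) = 19 * (0 - 5) mod 26 = 19 * -5 mod 26 = 9 -> 'J'.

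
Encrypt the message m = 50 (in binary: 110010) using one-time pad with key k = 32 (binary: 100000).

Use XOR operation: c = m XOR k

Step 1: Write out the XOR operation bit by bit:
  Message: 110010
  Key:     100000
  XOR:     010010
Step 2: Convert to decimal: 010010 = 18.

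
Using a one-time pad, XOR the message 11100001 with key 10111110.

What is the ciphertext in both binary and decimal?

Step 1: Write out the XOR operation bit by bit:
  Message: 11100001
  Key:     10111110
  XOR:     01011111
Step 2: Convert to decimal: 01011111 = 95.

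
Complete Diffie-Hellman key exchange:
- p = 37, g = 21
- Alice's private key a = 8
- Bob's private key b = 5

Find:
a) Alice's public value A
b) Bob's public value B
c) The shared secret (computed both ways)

Step 1: A = g^a mod p = 21^8 mod 37 = 7.
Step 2: B = g^b mod p = 21^5 mod 37 = 4.
Step 3: Alice computes s = B^a mod p = 4^8 mod 37 = 9.
Step 4: Bob computes s = A^b mod p = 7^5 mod 37 = 9.
Both sides agree: shared secret = 9.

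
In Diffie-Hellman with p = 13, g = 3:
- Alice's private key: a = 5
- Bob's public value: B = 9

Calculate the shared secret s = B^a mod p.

Step 1: s = B^a mod p = 9^5 mod 13.
  9^1 mod 13 = 9
  9^2 mod 13 = (9 * 9) mod 13 = 3
  9^3 mod 13 = (3 * 9) mod 13 = 1
  9^4 mod 13 = (1 * 9) mod 13 = 9
  9^5 mod 13 = (9 * 9) mod 13 = 3
Result: shared secret = 3.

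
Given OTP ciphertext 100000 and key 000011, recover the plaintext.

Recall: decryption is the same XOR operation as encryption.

Step 1: XOR ciphertext with key:
  Ciphertext: 100000
  Key:        000011
  XOR:        100011
Step 2: Plaintext = 100011 = 35 in decimal.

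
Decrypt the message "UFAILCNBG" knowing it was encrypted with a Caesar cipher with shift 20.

Step 1: Reverse the shift by subtracting 20 from each letter position.
  U (position 20) -> position (20-20) mod 26 = 0 -> A
  F (position 5) -> position (5-20) mod 26 = 11 -> L
  A (position 0) -> position (0-20) mod 26 = 6 -> G
  I (position 8) -> position (8-20) mod 26 = 14 -> O
  L (position 11) -> position (11-20) mod 26 = 17 -> R
  C (position 2) -> position (2-20) mod 26 = 8 -> I
  N (position 13) -> position (13-20) mod 26 = 19 -> T
  B (position 1) -> position (1-20) mod 26 = 7 -> H
  G (position 6) -> position (6-20) mod 26 = 12 -> M
Decrypted message: ALGORITHM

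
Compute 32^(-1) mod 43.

Step 1: We need x such that 32 * x = 1 (mod 43).
Step 2: Using the extended Euclidean algorithm or trial:
  32 * 39 = 1248 = 29 * 43 + 1.
Step 3: Since 1248 mod 43 = 1, the inverse is x = 39.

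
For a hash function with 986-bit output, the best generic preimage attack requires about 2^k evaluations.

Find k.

Step 1: The hash has a 986-bit output.
Step 2: Preimage resistance means: given a digest h(x), it should be infeasible to find any input that hashes to it.
With a 986-bit output there are 2^986 possible digests, so a generic brute-force preimage search costs about 2^986 evaluations.
Step 3: Security level = 986 bits.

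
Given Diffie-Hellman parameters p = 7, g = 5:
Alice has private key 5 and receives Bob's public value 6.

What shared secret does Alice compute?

Step 1: s = B^a mod p = 6^5 mod 7.
  6^1 mod 7 = 6
  6^2 mod 7 = (6 * 6) mod 7 = 1
  6^3 mod 7 = (1 * 6) mod 7 = 6
  6^4 mod 7 = (6 * 6) mod 7 = 1
  6^5 mod 7 = (1 * 6) mod 7 = 6
Result: shared secret = 6.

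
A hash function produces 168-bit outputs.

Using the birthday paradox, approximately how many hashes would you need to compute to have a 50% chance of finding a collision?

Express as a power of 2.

Step 1: The birthday paradox gives collision probability ~50% after sqrt(2^n) = 2^(n/2) hashes.
Step 2: For 168-bit output: 2^(168/2) = 2^84.
Step 3: Approximately 2^84 hash computations needed.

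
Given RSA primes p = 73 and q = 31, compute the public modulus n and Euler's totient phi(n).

Step 1: n = p * q = 73 * 31 = 2263.
Step 2: phi(n) = (p-1)(q-1) = 72 * 30 = 2160.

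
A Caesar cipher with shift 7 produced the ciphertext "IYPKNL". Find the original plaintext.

Step 1: Reverse the shift by subtracting 7 from each letter position.
  I (position 8) -> position (8-7) mod 26 = 1 -> B
  Y (position 24) -> position (24-7) mod 26 = 17 -> R
  P (position 15) -> position (15-7) mod 26 = 8 -> I
  K (position 10) -> position (10-7) mod 26 = 3 -> D
  N (position 13) -> position (13-7) mod 26 = 6 -> G
  L (position 11) -> position (11-7) mod 26 = 4 -> E
Decrypted message: BRIDGE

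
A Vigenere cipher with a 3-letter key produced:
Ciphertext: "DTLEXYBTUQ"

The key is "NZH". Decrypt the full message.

Step 1: Key 'NZH' has length 3. Extended key: NZHNZHNZHN
Step 2: Decrypt each position:
  D(3) - N(13) = 16 = Q
  T(19) - Z(25) = 20 = U
  L(11) - H(7) = 4 = E
  E(4) - N(13) = 17 = R
  X(23) - Z(25) = 24 = Y
  Y(24) - H(7) = 17 = R
  B(1) - N(13) = 14 = O
  T(19) - Z(25) = 20 = U
  U(20) - H(7) = 13 = N
  Q(16) - N(13) = 3 = D
Plaintext: QUERYROUND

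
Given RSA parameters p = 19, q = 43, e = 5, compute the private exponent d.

Step 1: n = 19 * 43 = 817.
Step 2: phi(n) = 18 * 42 = 756.
Step 3: Find d such that 5 * d = 1 (mod 756).
Step 4: d = 5^(-1) mod 756 = 605.
Verification: 5 * 605 = 3025 = 4 * 756 + 1.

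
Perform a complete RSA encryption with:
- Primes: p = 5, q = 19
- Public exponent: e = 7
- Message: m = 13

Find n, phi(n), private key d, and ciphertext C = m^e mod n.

Step 1: n = 5 * 19 = 95.
Step 2: phi(n) = (5-1)(19-1) = 4 * 18 = 72.
Step 3: Find d = 7^(-1) mod 72 = 31.
  Verify: 7 * 31 = 217 = 1 (mod 72).
Step 4: C = 13^7 mod 95 = 67.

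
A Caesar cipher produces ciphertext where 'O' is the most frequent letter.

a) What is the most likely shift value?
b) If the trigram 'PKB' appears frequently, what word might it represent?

Step 1: In English, 'E' is the most frequent letter (12.7%).
Step 2: The most frequent ciphertext letter is 'O' (position 14).
Step 3: Shift = (14 - 4) mod 26 = 10.
Step 4: Decrypt 'PKB' by shifting back 10:
  P -> F
  K -> A
  B -> R
Step 5: 'PKB' decrypts to 'FAR'.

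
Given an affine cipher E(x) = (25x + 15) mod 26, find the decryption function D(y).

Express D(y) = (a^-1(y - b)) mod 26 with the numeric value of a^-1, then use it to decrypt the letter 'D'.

Step 1: Find a^-1, the modular inverse of 25 mod 26.
Step 2: We need 25 * a^-1 = 1 (mod 26).
Step 3: 25 * 25 = 625 = 24 * 26 + 1, so a^-1 = 25.
Step 4: D(y) = 25(y - 15) mod 26.
Step 5: Apply to 'D' (y = 3): D(3) = 25 * (3 - 15) mod 26 = 25 * -12 mod 26 = 12 -> 'M'.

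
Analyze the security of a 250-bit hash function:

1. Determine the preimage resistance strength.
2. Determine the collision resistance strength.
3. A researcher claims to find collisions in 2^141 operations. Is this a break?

Step 1: Preimage resistance requires brute-force of 2^250 operations.
Step 2: Collision resistance (birthday bound) = 2^(250/2) = 2^125.
Step 3: The claimed attack costs 2^141 operations.
Step 4: Since 2^141 >= 2^125, the claimed attack is no faster than the generic birthday attack, so this does not break collision resistance.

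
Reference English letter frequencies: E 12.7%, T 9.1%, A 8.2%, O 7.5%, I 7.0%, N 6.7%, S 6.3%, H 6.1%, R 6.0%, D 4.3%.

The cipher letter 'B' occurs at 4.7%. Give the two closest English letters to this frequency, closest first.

Step 1: Observed frequency of 'B' is 4.7%.
Step 2: Compute distances to each reference frequency and sort:
  D (4.3%): difference = 0.4% <-- BEST
  R (6.0%): difference = 1.3% <-- RUNNER-UP
  H (6.1%): difference = 1.4%
  S (6.3%): difference = 1.6%
  N (6.7%): difference = 2.0%
Step 3: Most likely is 'D' (4.3%, diff 0.4%); second most likely is 'R' (6.0%, diff 1.3%).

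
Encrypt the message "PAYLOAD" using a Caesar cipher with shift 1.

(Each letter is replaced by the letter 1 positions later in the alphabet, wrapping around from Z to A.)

Step 1: For each letter, shift forward by 1 positions (mod 26).
  P (position 15) -> position (15+1) mod 26 = 16 -> Q
  A (position 0) -> position (0+1) mod 26 = 1 -> B
  Y (position 24) -> position (24+1) mod 26 = 25 -> Z
  L (position 11) -> position (11+1) mod 26 = 12 -> M
  O (position 14) -> position (14+1) mod 26 = 15 -> P
  A (position 0) -> position (0+1) mod 26 = 1 -> B
  D (position 3) -> position (3+1) mod 26 = 4 -> E
Result: QBZMPBE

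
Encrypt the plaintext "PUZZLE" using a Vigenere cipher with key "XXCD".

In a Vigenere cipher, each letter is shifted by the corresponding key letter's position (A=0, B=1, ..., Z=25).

Step 1: Repeat key to match plaintext length:
  Plaintext: PUZZLE
  Key:       XXCDXX
Step 2: Encrypt each letter:
  P(15) + X(23) = (15+23) mod 26 = 12 = M
  U(20) + X(23) = (20+23) mod 26 = 17 = R
  Z(25) + C(2) = (25+2) mod 26 = 1 = B
  Z(25) + D(3) = (25+3) mod 26 = 2 = C
  L(11) + X(23) = (11+23) mod 26 = 8 = I
  E(4) + X(23) = (4+23) mod 26 = 1 = B
Ciphertext: MRBCIB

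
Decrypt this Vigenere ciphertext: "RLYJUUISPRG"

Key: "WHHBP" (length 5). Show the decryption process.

Step 1: Key 'WHHBP' has length 5. Extended key: WHHBPWHHBPW
Step 2: Decrypt each position:
  R(17) - W(22) = 21 = V
  L(11) - H(7) = 4 = E
  Y(24) - H(7) = 17 = R
  J(9) - B(1) = 8 = I
  U(20) - P(15) = 5 = F
  U(20) - W(22) = 24 = Y
  I(8) - H(7) = 1 = B
  S(18) - H(7) = 11 = L
  P(15) - B(1) = 14 = O
  R(17) - P(15) = 2 = C
  G(6) - W(22) = 10 = K
Plaintext: VERIFYBLOCK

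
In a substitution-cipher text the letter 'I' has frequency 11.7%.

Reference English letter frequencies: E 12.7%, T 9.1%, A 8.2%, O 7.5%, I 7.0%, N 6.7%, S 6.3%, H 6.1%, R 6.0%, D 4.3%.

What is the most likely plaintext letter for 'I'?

Step 1: The observed frequency is 11.7%.
Step 2: Compare with English frequencies:
  E: 12.7% (difference: 1.0%) <-- closest
  T: 9.1% (difference: 2.6%)
  A: 8.2% (difference: 3.5%)
  O: 7.5% (difference: 4.2%)
  I: 7.0% (difference: 4.7%)
  N: 6.7% (difference: 5.0%)
  S: 6.3% (difference: 5.4%)
  H: 6.1% (difference: 5.6%)
  R: 6.0% (difference: 5.7%)
  D: 4.3% (difference: 7.4%)
Step 3: 'I' most likely represents 'E' (frequency 12.7%).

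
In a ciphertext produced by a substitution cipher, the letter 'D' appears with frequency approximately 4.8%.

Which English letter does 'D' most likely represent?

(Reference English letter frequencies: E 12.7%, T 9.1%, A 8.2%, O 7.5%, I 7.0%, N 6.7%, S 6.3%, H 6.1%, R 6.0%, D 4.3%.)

Step 1: The observed frequency is 4.8%.
Step 2: Compare with English frequencies:
  E: 12.7% (difference: 7.9%)
  T: 9.1% (difference: 4.3%)
  A: 8.2% (difference: 3.4%)
  O: 7.5% (difference: 2.7%)
  I: 7.0% (difference: 2.2%)
  N: 6.7% (difference: 1.9%)
  S: 6.3% (difference: 1.5%)
  H: 6.1% (difference: 1.3%)
  R: 6.0% (difference: 1.2%)
  D: 4.3% (difference: 0.5%) <-- closest
Step 3: 'D' most likely represents 'D' (frequency 4.3%).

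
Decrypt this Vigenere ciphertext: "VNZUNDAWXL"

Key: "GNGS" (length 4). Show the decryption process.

Step 1: Key 'GNGS' has length 4. Extended key: GNGSGNGSGN
Step 2: Decrypt each position:
  V(21) - G(6) = 15 = P
  N(13) - N(13) = 0 = A
  Z(25) - G(6) = 19 = T
  U(20) - S(18) = 2 = C
  N(13) - G(6) = 7 = H
  D(3) - N(13) = 16 = Q
  A(0) - G(6) = 20 = U
  W(22) - S(18) = 4 = E
  X(23) - G(6) = 17 = R
  L(11) - N(13) = 24 = Y
Plaintext: PATCHQUERY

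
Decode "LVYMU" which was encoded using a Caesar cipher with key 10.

Step 1: Reverse the shift by subtracting 10 from each letter position.
  L (position 11) -> position (11-10) mod 26 = 1 -> B
  V (position 21) -> position (21-10) mod 26 = 11 -> L
  Y (position 24) -> position (24-10) mod 26 = 14 -> O
  M (position 12) -> position (12-10) mod 26 = 2 -> C
  U (position 20) -> position (20-10) mod 26 = 10 -> K
Decrypted message: BLOCK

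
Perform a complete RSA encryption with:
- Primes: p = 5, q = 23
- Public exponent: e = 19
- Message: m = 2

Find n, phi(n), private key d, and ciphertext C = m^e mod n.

Step 1: n = 5 * 23 = 115.
Step 2: phi(n) = (5-1)(23-1) = 4 * 22 = 88.
Step 3: Find d = 19^(-1) mod 88 = 51.
  Verify: 19 * 51 = 969 = 1 (mod 88).
Step 4: C = 2^19 mod 115 = 3.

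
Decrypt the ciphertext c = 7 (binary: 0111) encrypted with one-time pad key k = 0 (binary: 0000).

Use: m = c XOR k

Step 1: XOR ciphertext with key:
  Ciphertext: 0111
  Key:        0000
  XOR:        0111
Step 2: Plaintext = 0111 = 7 in decimal.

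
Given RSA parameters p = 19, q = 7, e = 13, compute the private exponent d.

Step 1: n = 19 * 7 = 133.
Step 2: phi(n) = 18 * 6 = 108.
Step 3: Find d such that 13 * d = 1 (mod 108).
Step 4: d = 13^(-1) mod 108 = 25.
Verification: 13 * 25 = 325 = 3 * 108 + 1.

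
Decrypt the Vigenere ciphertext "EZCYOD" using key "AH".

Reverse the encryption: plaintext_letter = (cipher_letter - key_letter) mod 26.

Step 1: Extend key: AHAHAH
Step 2: Decrypt each letter (c - k) mod 26:
  E(4) - A(0) = (4-0) mod 26 = 4 = E
  Z(25) - H(7) = (25-7) mod 26 = 18 = S
  C(2) - A(0) = (2-0) mod 26 = 2 = C
  Y(24) - H(7) = (24-7) mod 26 = 17 = R
  O(14) - A(0) = (14-0) mod 26 = 14 = O
  D(3) - H(7) = (3-7) mod 26 = 22 = W
Plaintext: ESCROW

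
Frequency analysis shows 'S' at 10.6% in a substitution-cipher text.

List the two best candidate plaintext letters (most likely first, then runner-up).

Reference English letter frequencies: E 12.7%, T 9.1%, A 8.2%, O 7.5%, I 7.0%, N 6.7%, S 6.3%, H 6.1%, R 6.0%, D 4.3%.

Step 1: Observed frequency of 'S' is 10.6%.
Step 2: Compute distances to each reference frequency and sort:
  T (9.1%): difference = 1.5% <-- BEST
  E (12.7%): difference = 2.1% <-- RUNNER-UP
  A (8.2%): difference = 2.4%
  O (7.5%): difference = 3.1%
  I (7.0%): difference = 3.6%
Step 3: Most likely is 'T' (9.1%, diff 1.5%); second most likely is 'E' (12.7%, diff 2.1%).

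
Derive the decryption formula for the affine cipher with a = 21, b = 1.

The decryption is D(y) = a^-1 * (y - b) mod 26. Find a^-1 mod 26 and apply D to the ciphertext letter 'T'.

Step 1: Find a^-1, the modular inverse of 21 mod 26.
Step 2: We need 21 * a^-1 = 1 (mod 26).
Step 3: 21 * 5 = 105 = 4 * 26 + 1, so a^-1 = 5.
Step 4: D(y) = 5(y - 1) mod 26.
Step 5: Apply to 'T' (y = 19): D(19) = 5 * (19 - 1) mod 26 = 5 * 18 mod 26 = 12 -> 'M'.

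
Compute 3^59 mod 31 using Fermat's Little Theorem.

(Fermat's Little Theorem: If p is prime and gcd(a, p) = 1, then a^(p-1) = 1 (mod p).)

Step 1: Since 31 is prime, by Fermat's Little Theorem: 3^30 = 1 (mod 31).
Step 2: Reduce exponent: 59 mod 30 = 29.
Step 3: So 3^59 = 3^29 (mod 31).
Step 4: 3^29 mod 31 = 21.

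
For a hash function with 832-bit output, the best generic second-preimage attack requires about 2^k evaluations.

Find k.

Step 1: The hash has a 832-bit output.
Step 2: Second-preimage resistance means: given a specific input x, it should be infeasible to find a different y with h(y) = h(x).
With a 832-bit output, a generic search for a second preimage costs about 2^832 evaluations (each trial matches the fixed target with probability 2^-832).
Step 3: Security level = 832 bits.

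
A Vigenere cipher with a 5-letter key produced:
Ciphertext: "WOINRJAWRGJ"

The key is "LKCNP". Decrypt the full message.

Step 1: Key 'LKCNP' has length 5. Extended key: LKCNPLKCNPL
Step 2: Decrypt each position:
  W(22) - L(11) = 11 = L
  O(14) - K(10) = 4 = E
  I(8) - C(2) = 6 = G
  N(13) - N(13) = 0 = A
  R(17) - P(15) = 2 = C
  J(9) - L(11) = 24 = Y
  A(0) - K(10) = 16 = Q
  W(22) - C(2) = 20 = U
  R(17) - N(13) = 4 = E
  G(6) - P(15) = 17 = R
  J(9) - L(11) = 24 = Y
Plaintext: LEGACYQUERY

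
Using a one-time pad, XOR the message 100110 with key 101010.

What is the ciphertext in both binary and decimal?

Step 1: Write out the XOR operation bit by bit:
  Message: 100110
  Key:     101010
  XOR:     001100
Step 2: Convert to decimal: 001100 = 12.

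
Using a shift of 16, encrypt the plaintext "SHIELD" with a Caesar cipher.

Step 1: For each letter, shift forward by 16 positions (mod 26).
  S (position 18) -> position (18+16) mod 26 = 8 -> I
  H (position 7) -> position (7+16) mod 26 = 23 -> X
  I (position 8) -> position (8+16) mod 26 = 24 -> Y
  E (position 4) -> position (4+16) mod 26 = 20 -> U
  L (position 11) -> position (11+16) mod 26 = 1 -> B
  D (position 3) -> position (3+16) mod 26 = 19 -> T
Result: IXYUBT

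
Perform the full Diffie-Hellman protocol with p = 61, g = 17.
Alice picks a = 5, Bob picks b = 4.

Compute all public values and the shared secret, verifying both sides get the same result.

Step 1: A = g^a mod p = 17^5 mod 61 = 21.
Step 2: B = g^b mod p = 17^4 mod 61 = 12.
Step 3: Alice computes s = B^a mod p = 12^5 mod 61 = 13.
Step 4: Bob computes s = A^b mod p = 21^4 mod 61 = 13.
Both sides agree: shared secret = 13.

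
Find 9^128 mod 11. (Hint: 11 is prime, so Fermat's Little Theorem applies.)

Step 1: Since 11 is prime, by Fermat's Little Theorem: 9^10 = 1 (mod 11).
Step 2: Reduce exponent: 128 mod 10 = 8.
Step 3: So 9^128 = 9^8 (mod 11).
Step 4: 9^8 mod 11 = 3.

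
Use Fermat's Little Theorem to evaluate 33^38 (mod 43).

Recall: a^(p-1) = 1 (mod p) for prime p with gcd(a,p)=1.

Step 1: Since 43 is prime, by Fermat's Little Theorem: 33^42 = 1 (mod 43).
Step 2: Reduce exponent: 38 mod 42 = 38.
Step 3: So 33^38 = 33^38 (mod 43).
Step 4: 33^38 mod 43 = 9.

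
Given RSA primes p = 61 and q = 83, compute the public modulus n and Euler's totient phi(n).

Step 1: n = p * q = 61 * 83 = 5063.
Step 2: phi(n) = (p-1)(q-1) = 60 * 82 = 4920.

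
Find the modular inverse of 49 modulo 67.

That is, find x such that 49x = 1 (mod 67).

Step 1: We need x such that 49 * x = 1 (mod 67).
Step 2: Using the extended Euclidean algorithm or trial:
  49 * 26 = 1274 = 19 * 67 + 1.
Step 3: Since 1274 mod 67 = 1, the inverse is x = 26.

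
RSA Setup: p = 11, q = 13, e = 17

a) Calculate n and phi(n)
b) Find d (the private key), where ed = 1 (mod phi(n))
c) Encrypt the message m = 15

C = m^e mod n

Step 1: n = 11 * 13 = 143.
Step 2: phi(n) = (11-1)(13-1) = 10 * 12 = 120.
Step 3: Find d = 17^(-1) mod 120 = 113.
  Verify: 17 * 113 = 1921 = 1 (mod 120).
Step 4: C = 15^17 mod 143 = 71.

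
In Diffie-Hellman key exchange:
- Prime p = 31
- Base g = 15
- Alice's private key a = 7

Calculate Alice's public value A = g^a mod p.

Step 1: A = g^a mod p = 15^7 mod 31.
  15^1 mod 31 = 15
  15^2 mod 31 = (15 * 15) mod 31 = 8
  15^3 mod 31 = (8 * 15) mod 31 = 27
  15^4 mod 31 = (27 * 15) mod 31 = 2
  15^5 mod 31 = (2 * 15) mod 31 = 30
  15^6 mod 31 = (30 * 15) mod 31 = 16
  15^7 mod 31 = (16 * 15) mod 31 = 23
Result: A = 23.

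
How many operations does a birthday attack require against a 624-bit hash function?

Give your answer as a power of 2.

Step 1: The birthday paradox gives collision probability ~50% after sqrt(2^n) = 2^(n/2) hashes.
Step 2: For 624-bit output: 2^(624/2) = 2^312.
Step 3: Approximately 2^312 hash computations needed.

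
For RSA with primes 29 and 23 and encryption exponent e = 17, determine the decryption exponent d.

Step 1: n = 29 * 23 = 667.
Step 2: phi(n) = 28 * 22 = 616.
Step 3: Find d such that 17 * d = 1 (mod 616).
Step 4: d = 17^(-1) mod 616 = 145.
Verification: 17 * 145 = 2465 = 4 * 616 + 1.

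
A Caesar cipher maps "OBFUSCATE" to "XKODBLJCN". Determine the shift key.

Step 1: Compare first letters: O (position 14) -> X (position 23).
Step 2: Shift = (23 - 14) mod 26 = 9.
The shift value is 9.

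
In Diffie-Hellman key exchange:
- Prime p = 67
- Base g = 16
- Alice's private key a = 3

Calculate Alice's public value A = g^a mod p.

Step 1: A = g^a mod p = 16^3 mod 67.
  16^1 mod 67 = 16
  16^2 mod 67 = (16 * 16) mod 67 = 55
  16^3 mod 67 = (55 * 16) mod 67 = 9
Result: A = 9.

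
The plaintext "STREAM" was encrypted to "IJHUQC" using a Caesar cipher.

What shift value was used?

Step 1: Compare first letters: S (position 18) -> I (position 8).
Step 2: Shift = (8 - 18) mod 26 = 16.
The shift value is 16.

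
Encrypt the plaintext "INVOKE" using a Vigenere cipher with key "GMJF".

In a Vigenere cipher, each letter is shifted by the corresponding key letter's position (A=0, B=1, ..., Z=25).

Step 1: Repeat key to match plaintext length:
  Plaintext: INVOKE
  Key:       GMJFGM
Step 2: Encrypt each letter:
  I(8) + G(6) = (8+6) mod 26 = 14 = O
  N(13) + M(12) = (13+12) mod 26 = 25 = Z
  V(21) + J(9) = (21+9) mod 26 = 4 = E
  O(14) + F(5) = (14+5) mod 26 = 19 = T
  K(10) + G(6) = (10+6) mod 26 = 16 = Q
  E(4) + M(12) = (4+12) mod 26 = 16 = Q
Ciphertext: OZETQQ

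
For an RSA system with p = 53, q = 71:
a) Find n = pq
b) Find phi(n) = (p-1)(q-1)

Step 1: n = p * q = 53 * 71 = 3763.
Step 2: phi(n) = (p-1)(q-1) = 52 * 70 = 3640.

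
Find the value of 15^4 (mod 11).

Step 1: Compute 15^4 mod 11 step by step, reducing modulo 11 at each step.
  15^1 mod 11 = 4
  15^2 mod 11 = (4 * 15) mod 11 = 5
  15^3 mod 11 = (5 * 15) mod 11 = 9
  15^4 mod 11 = (9 * 15) mod 11 = 3
Step 2: Result = 3.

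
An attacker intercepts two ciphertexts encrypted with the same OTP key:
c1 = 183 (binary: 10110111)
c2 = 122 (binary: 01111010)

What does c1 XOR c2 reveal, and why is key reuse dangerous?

Step 1: c1 XOR c2 = (m1 XOR k) XOR (m2 XOR k).
Step 2: By XOR associativity/commutativity: = m1 XOR m2 XOR k XOR k = m1 XOR m2.
Step 3: 10110111 XOR 01111010 = 11001101 = 205.
Step 4: The key cancels out! An attacker learns m1 XOR m2 = 205, revealing the relationship between plaintexts.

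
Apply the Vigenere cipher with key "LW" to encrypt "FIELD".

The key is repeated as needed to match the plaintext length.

Step 1: Repeat key to match plaintext length:
  Plaintext: FIELD
  Key:       LWLWL
Step 2: Encrypt each letter:
  F(5) + L(11) = (5+11) mod 26 = 16 = Q
  I(8) + W(22) = (8+22) mod 26 = 4 = E
  E(4) + L(11) = (4+11) mod 26 = 15 = P
  L(11) + W(22) = (11+22) mod 26 = 7 = H
  D(3) + L(11) = (3+11) mod 26 = 14 = O
Ciphertext: QEPHO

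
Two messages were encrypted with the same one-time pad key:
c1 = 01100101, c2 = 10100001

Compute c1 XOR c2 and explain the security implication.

Step 1: c1 XOR c2 = (m1 XOR k) XOR (m2 XOR k).
Step 2: By XOR associativity/commutativity: = m1 XOR m2 XOR k XOR k = m1 XOR m2.
Step 3: 01100101 XOR 10100001 = 11000100 = 196.
Step 4: The key cancels out! An attacker learns m1 XOR m2 = 196, revealing the relationship between plaintexts.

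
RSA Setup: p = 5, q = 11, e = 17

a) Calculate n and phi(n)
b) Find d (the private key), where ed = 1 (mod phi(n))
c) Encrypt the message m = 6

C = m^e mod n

Step 1: n = 5 * 11 = 55.
Step 2: phi(n) = (5-1)(11-1) = 4 * 10 = 40.
Step 3: Find d = 17^(-1) mod 40 = 33.
  Verify: 17 * 33 = 561 = 1 (mod 40).
Step 4: C = 6^17 mod 55 = 41.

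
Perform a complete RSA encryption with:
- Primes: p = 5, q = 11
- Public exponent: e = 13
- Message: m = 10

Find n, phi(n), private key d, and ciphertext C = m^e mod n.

Step 1: n = 5 * 11 = 55.
Step 2: phi(n) = (5-1)(11-1) = 4 * 10 = 40.
Step 3: Find d = 13^(-1) mod 40 = 37.
  Verify: 13 * 37 = 481 = 1 (mod 40).
Step 4: C = 10^13 mod 55 = 10.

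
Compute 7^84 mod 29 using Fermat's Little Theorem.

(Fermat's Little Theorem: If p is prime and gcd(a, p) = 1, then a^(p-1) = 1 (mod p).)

Step 1: Since 29 is prime, by Fermat's Little Theorem: 7^28 = 1 (mod 29).
Step 2: Reduce exponent: 84 mod 28 = 0.
Step 3: So 7^84 = 7^0 (mod 29).
Step 4: 7^0 mod 29 = 1.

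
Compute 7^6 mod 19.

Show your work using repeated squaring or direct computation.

Step 1: Compute 7^6 mod 19 step by step, reducing modulo 19 at each step.
  7^1 mod 19 = 7
  7^2 mod 19 = (7 * 7) mod 19 = 11
  7^3 mod 19 = (11 * 7) mod 19 = 1
  7^4 mod 19 = (1 * 7) mod 19 = 7
  7^5 mod 19 = (7 * 7) mod 19 = 11
  7^6 mod 19 = (11 * 7) mod 19 = 1
Step 2: Result = 1.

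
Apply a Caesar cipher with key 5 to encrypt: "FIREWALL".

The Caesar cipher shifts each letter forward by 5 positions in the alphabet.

Step 1: For each letter, shift forward by 5 positions (mod 26).
  F (position 5) -> position (5+5) mod 26 = 10 -> K
  I (position 8) -> position (8+5) mod 26 = 13 -> N
  R (position 17) -> position (17+5) mod 26 = 22 -> W
  E (position 4) -> position (4+5) mod 26 = 9 -> J
  W (position 22) -> position (22+5) mod 26 = 1 -> B
  A (position 0) -> position (0+5) mod 26 = 5 -> F
  L (position 11) -> position (11+5) mod 26 = 16 -> Q
  L (position 11) -> position (11+5) mod 26 = 16 -> Q
Result: KNWJBFQQ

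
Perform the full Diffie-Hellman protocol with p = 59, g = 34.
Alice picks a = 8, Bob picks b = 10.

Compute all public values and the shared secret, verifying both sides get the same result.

Step 1: A = g^a mod p = 34^8 mod 59 = 19.
Step 2: B = g^b mod p = 34^10 mod 59 = 16.
Step 3: Alice computes s = B^a mod p = 16^8 mod 59 = 51.
Step 4: Bob computes s = A^b mod p = 19^10 mod 59 = 51.
Both sides agree: shared secret = 51.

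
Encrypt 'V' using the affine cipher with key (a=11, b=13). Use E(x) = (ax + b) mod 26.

Step 1: Convert 'V' to number: x = 21.
Step 2: E(21) = (11 * 21 + 13) mod 26 = 244 mod 26 = 10.
Step 3: Convert 10 back to letter: K.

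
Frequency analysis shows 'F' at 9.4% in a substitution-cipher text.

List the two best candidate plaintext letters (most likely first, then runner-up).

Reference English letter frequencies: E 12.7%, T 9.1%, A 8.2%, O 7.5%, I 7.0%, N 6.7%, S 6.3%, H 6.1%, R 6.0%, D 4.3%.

Step 1: Observed frequency of 'F' is 9.4%.
Step 2: Compute distances to each reference frequency and sort:
  T (9.1%): difference = 0.3% <-- BEST
  A (8.2%): difference = 1.2% <-- RUNNER-UP
  O (7.5%): difference = 1.9%
  I (7.0%): difference = 2.4%
  N (6.7%): difference = 2.7%
Step 3: Most likely is 'T' (9.1%, diff 0.3%); second most likely is 'A' (8.2%, diff 1.2%).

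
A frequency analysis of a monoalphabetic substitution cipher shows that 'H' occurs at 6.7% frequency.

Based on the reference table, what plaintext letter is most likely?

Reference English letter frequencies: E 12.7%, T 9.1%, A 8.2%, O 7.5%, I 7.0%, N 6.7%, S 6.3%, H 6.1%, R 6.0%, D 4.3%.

Step 1: The observed frequency is 6.7%.
Step 2: Compare with English frequencies:
  E: 12.7% (difference: 6.0%)
  T: 9.1% (difference: 2.4%)
  A: 8.2% (difference: 1.5%)
  O: 7.5% (difference: 0.8%)
  I: 7.0% (difference: 0.3%)
  N: 6.7% (difference: 0.0%) <-- closest
  S: 6.3% (difference: 0.4%)
  H: 6.1% (difference: 0.6%)
  R: 6.0% (difference: 0.7%)
  D: 4.3% (difference: 2.4%)
Step 3: 'H' most likely represents 'N' (frequency 6.7%).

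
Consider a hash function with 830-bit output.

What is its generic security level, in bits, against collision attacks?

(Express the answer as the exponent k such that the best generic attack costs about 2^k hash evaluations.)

Step 1: The hash has a 830-bit output.
Step 2: Collision resistance means it should be infeasible to find any x != y with h(x) = h(y).
By the birthday bound, a generic collision search succeeds after about sqrt(2^830) = 2^(830/2) = 2^415 evaluations.
Step 3: Security level = 415 bits.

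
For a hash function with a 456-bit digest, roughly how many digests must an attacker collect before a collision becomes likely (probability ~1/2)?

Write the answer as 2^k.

Step 1: The birthday paradox gives collision probability ~50% after sqrt(2^n) = 2^(n/2) hashes.
Step 2: For 456-bit output: 2^(456/2) = 2^228.
Step 3: Approximately 2^228 hash computations needed.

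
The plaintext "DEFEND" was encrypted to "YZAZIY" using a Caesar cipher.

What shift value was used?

Step 1: Compare first letters: D (position 3) -> Y (position 24).
Step 2: Shift = (24 - 3) mod 26 = 21.
The shift value is 21.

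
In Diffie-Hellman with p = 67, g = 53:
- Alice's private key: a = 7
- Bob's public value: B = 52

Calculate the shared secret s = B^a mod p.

Step 1: s = B^a mod p = 52^7 mod 67.
  52^1 mod 67 = 52
  52^2 mod 67 = (52 * 52) mod 67 = 24
  52^3 mod 67 = (24 * 52) mod 67 = 42
  52^4 mod 67 = (42 * 52) mod 67 = 40
  52^5 mod 67 = (40 * 52) mod 67 = 3
  52^6 mod 67 = (3 * 52) mod 67 = 22
  52^7 mod 67 = (22 * 52) mod 67 = 5
Result: shared secret = 5.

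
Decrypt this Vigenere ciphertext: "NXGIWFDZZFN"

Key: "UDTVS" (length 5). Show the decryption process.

Step 1: Key 'UDTVS' has length 5. Extended key: UDTVSUDTVSU
Step 2: Decrypt each position:
  N(13) - U(20) = 19 = T
  X(23) - D(3) = 20 = U
  G(6) - T(19) = 13 = N
  I(8) - V(21) = 13 = N
  W(22) - S(18) = 4 = E
  F(5) - U(20) = 11 = L
  D(3) - D(3) = 0 = A
  Z(25) - T(19) = 6 = G
  Z(25) - V(21) = 4 = E
  F(5) - S(18) = 13 = N
  N(13) - U(20) = 19 = T
Plaintext: TUNNELAGENT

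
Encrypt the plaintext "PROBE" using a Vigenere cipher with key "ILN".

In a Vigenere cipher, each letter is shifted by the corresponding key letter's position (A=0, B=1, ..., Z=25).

Step 1: Repeat key to match plaintext length:
  Plaintext: PROBE
  Key:       ILNIL
Step 2: Encrypt each letter:
  P(15) + I(8) = (15+8) mod 26 = 23 = X
  R(17) + L(11) = (17+11) mod 26 = 2 = C
  O(14) + N(13) = (14+13) mod 26 = 1 = B
  B(1) + I(8) = (1+8) mod 26 = 9 = J
  E(4) + L(11) = (4+11) mod 26 = 15 = P
Ciphertext: XCBJP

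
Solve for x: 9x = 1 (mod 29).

Step 1: We need x such that 9 * x = 1 (mod 29).
Step 2: Using the extended Euclidean algorithm or trial:
  9 * 13 = 117 = 4 * 29 + 1.
Step 3: Since 117 mod 29 = 1, the inverse is x = 13.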